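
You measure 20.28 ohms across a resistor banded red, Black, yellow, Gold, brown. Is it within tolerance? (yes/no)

yes

Red → 2 (first significant figure)
Black → 0 (second significant figure)
Yellow → 4 (third significant figure)
Gold → ×0.1 multiplier
Brown → ±1% tolerance
204 × 0.1 = 20.4 Ω
Allowed range: 20.196 Ω to 20.604 Ω.
20.28 ohms lies inside that range.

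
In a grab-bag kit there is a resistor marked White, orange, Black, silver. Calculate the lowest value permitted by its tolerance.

White → 9 (first significant figure)
Orange → 3 (second significant figure)
Black → ×1 multiplier
Silver → ±10% tolerance
93 × 1 = 93 Ω
Lowest = 93 × (1 − 10/100) = 83.7 Ω.

83.7 Ω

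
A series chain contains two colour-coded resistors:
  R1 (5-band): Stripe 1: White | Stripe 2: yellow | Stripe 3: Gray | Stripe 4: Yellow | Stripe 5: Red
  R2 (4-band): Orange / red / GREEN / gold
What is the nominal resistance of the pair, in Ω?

R1: white, yellow, grey → 948; yellow ×10^4 → 9480000 Ω.
R2: orange, red → 32; green ×10^5 → 3200000 Ω.
Series: 9480000 + 3200000 = 12680000 Ω.

12680000 Ω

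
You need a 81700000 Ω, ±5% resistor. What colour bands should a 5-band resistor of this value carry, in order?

81700000 Ω = 817 × 10^5.
8 → grey
1 → brown
7 → violet
Multiplier 10^5 → green.
±5% tolerance → gold.

grey, brown, violet, green, gold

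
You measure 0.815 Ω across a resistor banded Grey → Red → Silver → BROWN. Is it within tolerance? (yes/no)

Grey → 8 (first significant figure)
Red → 2 (second significant figure)
Silver → ×0.01 multiplier
Brown → ±1% tolerance
82 × 0.01 = 0.82 Ω
Allowed range: 0.8118 Ω to 0.8282 Ω.
0.815 Ω lies inside that range.

yes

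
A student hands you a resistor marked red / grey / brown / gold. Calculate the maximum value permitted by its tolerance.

Red → 2 (first significant figure)
Grey → 8 (second significant figure)
Brown → ×10 multiplier
Gold → ±5% tolerance
28 × 10 = 280 Ω
Maximum = 280 × (1 + 5/100) = 294 Ω.

294 Ω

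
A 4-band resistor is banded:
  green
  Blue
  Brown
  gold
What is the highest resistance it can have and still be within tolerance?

588 Ω

Green → 5 (first significant figure)
Blue → 6 (second significant figure)
Brown → ×10 multiplier
Gold → ±5% tolerance
56 × 10 = 560 Ω
Highest = 560 × (1 + 5/100) = 588 Ω.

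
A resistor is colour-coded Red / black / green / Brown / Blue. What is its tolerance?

The last band, blue, is the tolerance band.
Blue corresponds to ±0.25%.

±0.25%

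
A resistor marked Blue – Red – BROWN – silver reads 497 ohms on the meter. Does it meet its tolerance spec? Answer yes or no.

no

Blue → 6 (first significant figure)
Red → 2 (second significant figure)
Brown → ×10 multiplier
Silver → ±10% tolerance
62 × 10 = 620 Ω
Allowed range: 558 Ω to 682 Ω.
497 ohms lies outside that range.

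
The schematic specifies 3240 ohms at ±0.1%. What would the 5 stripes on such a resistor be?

orange, red, yellow, brown, violet

3240 Ω = 324 × 10^1.
3 → orange
2 → red
4 → yellow
Multiplier 10^1 → brown.
±0.1% tolerance → violet.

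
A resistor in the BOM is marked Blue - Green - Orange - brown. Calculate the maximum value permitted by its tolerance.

Blue → 6 (first significant figure)
Green → 5 (second significant figure)
Orange → ×10^3 multiplier
Brown → ±1% tolerance
65 × 1000 = 65000 Ω
Maximum = 65000 × (1 + 1/100) = 65650 Ω.

65650 Ω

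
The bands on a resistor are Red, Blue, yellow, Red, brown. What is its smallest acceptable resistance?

Red → 2 (first significant figure)
Blue → 6 (second significant figure)
Yellow → 4 (third significant figure)
Red → ×10^2 multiplier
Brown → ±1% tolerance
264 × 100 = 26400 Ω
Smallest = 26400 × (1 − 1/100) = 26136 Ω.

26136 Ω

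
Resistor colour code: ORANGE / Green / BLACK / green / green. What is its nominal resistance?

Orange → 3 (first significant figure)
Green → 5 (second significant figure)
Black → 0 (third significant figure)
Green → ×10^5 multiplier
350 × 100000 = 35000000 Ω

35000000 Ω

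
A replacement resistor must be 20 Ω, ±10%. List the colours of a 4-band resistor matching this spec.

red, black, black, silver

20 Ω = 20 × 10^0.
2 → red
0 → black
Multiplier 10^0 → black.
±10% tolerance → silver.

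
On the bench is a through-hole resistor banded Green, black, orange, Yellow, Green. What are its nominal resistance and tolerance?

Green → 5 (first significant figure)
Black → 0 (second significant figure)
Orange → 3 (third significant figure)
Yellow → ×10^4 multiplier
Green → ±0.5% tolerance
503 × 10000 = 5030000 Ω

5030000 Ω ±0.5%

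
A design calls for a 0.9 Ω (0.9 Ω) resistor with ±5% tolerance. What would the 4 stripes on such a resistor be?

0.9 Ω = 90 × 10^-2.
9 → white
0 → black
Multiplier 10^-2 → silver.
±5% tolerance → gold.

white, black, silver, gold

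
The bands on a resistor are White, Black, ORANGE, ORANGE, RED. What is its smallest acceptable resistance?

White → 9 (first significant figure)
Black → 0 (second significant figure)
Orange → 3 (third significant figure)
Orange → ×10^3 multiplier
Red → ±2% tolerance
903 × 1000 = 903000 Ω
Smallest = 903000 × (1 − 2/100) = 884940 Ω.

884940 Ω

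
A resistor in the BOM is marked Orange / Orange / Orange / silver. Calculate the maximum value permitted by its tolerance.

36300 Ω

Orange → 3 (first significant figure)
Orange → 3 (second significant figure)
Orange → ×10^3 multiplier
Silver → ±10% tolerance
33 × 1000 = 33000 Ω
Maximum = 33000 × (1 + 10/100) = 36300 Ω.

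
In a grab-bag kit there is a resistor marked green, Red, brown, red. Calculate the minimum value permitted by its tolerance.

509.6 Ω

Green → 5 (first significant figure)
Red → 2 (second significant figure)
Brown → ×10 multiplier
Red → ±2% tolerance
52 × 10 = 520 Ω
Minimum = 520 × (1 − 2/100) = 509.6 Ω.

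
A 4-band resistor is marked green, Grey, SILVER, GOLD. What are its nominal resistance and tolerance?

0.58 Ω ±5%

Green → 5 (first significant figure)
Grey → 8 (second significant figure)
Silver → ×0.01 multiplier
Gold → ±5% tolerance
58 × 0.01 = 0.58 Ω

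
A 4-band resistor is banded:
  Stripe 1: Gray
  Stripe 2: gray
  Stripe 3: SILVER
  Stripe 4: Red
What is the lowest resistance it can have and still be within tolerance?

Grey → 8 (first significant figure)
Grey → 8 (second significant figure)
Silver → ×0.01 multiplier
Red → ±2% tolerance
88 × 0.01 = 0.88 Ω
Lowest = 0.88 × (1 − 2/100) = 0.8624 Ω.

0.8624 Ω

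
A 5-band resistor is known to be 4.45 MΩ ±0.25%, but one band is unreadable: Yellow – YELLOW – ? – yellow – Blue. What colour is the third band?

4450000 Ω = 445 × 10^4.
The third band gives digit 5 of the significand, and 5 is green.

green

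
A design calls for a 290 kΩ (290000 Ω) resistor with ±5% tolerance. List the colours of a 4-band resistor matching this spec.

red, white, yellow, gold

290000 Ω = 29 × 10^4.
2 → red
9 → white
Multiplier 10^4 → yellow.
±5% tolerance → gold.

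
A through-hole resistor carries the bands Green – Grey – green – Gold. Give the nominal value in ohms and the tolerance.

5800000 Ω ±5%

Green → 5 (first significant figure)
Grey → 8 (second significant figure)
Green → ×10^5 multiplier
Gold → ±5% tolerance
58 × 100000 = 5800000 Ω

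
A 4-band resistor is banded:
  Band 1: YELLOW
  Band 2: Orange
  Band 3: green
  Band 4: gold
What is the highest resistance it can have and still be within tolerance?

Yellow → 4 (first significant figure)
Orange → 3 (second significant figure)
Green → ×10^5 multiplier
Gold → ±5% tolerance
43 × 100000 = 4300000 Ω
Highest = 4300000 × (1 + 5/100) = 4515000 Ω.

4515000 Ω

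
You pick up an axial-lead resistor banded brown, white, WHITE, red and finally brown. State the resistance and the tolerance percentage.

Brown → 1 (first significant figure)
White → 9 (second significant figure)
White → 9 (third significant figure)
Red → ×10^2 multiplier
Brown → ±1% tolerance
199 × 100 = 19900 Ω

19900 Ω ±1%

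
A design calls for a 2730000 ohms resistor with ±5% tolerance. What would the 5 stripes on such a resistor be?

2730000 Ω = 273 × 10^4.
2 → red
7 → violet
3 → orange
Multiplier 10^4 → yellow.
±5% tolerance → gold.

red, violet, orange, yellow, gold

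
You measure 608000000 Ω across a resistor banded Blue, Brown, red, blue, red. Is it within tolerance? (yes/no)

yes

Blue → 6 (first significant figure)
Brown → 1 (second significant figure)
Red → 2 (third significant figure)
Blue → ×10^6 multiplier
Red → ±2% tolerance
612 × 1000000 = 612000000 Ω
Allowed range: 599760000 Ω to 624240000 Ω.
608000000 Ω lies inside that range.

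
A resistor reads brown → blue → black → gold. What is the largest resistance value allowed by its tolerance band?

16.8 Ω

Brown → 1 (first significant figure)
Blue → 6 (second significant figure)
Black → ×1 multiplier
Gold → ±5% tolerance
16 × 1 = 16 Ω
Largest = 16 × (1 + 5/100) = 16.8 Ω.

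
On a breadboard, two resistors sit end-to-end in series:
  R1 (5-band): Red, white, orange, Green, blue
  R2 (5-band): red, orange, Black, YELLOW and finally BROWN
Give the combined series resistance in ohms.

31600000 Ω

R1: red, white, orange → 293; green ×10^5 → 29300000 Ω.
R2: red, orange, black → 230; yellow ×10^4 → 2300000 Ω.
Series: 29300000 + 2300000 = 31600000 Ω.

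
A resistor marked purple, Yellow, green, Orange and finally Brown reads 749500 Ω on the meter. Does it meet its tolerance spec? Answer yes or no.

Violet → 7 (first significant figure)
Yellow → 4 (second significant figure)
Green → 5 (third significant figure)
Orange → ×10^3 multiplier
Brown → ±1% tolerance
745 × 1000 = 745000 Ω
Allowed range: 737550 Ω to 752450 Ω.
749500 Ω lies inside that range.

yes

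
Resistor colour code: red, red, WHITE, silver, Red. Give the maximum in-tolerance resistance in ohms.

2.3358 Ω

Red → 2 (first significant figure)
Red → 2 (second significant figure)
White → 9 (third significant figure)
Silver → ×0.01 multiplier
Red → ±2% tolerance
229 × 0.01 = 2.29 Ω
Maximum = 2.29 × (1 + 2/100) = 2.3358 Ω.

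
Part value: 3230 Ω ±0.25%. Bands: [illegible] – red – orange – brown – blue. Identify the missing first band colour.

3230 Ω = 323 × 10^1.
The first band gives digit 3 of the significand, and 3 is orange.

orange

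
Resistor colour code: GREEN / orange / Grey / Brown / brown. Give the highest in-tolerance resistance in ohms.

5433.8 Ω

Green → 5 (first significant figure)
Orange → 3 (second significant figure)
Grey → 8 (third significant figure)
Brown → ×10 multiplier
Brown → ±1% tolerance
538 × 10 = 5380 Ω
Highest = 5380 × (1 + 1/100) = 5433.8 Ω.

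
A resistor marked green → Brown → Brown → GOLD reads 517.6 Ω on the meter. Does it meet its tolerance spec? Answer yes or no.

yes

Green → 5 (first significant figure)
Brown → 1 (second significant figure)
Brown → ×10 multiplier
Gold → ±5% tolerance
51 × 10 = 510 Ω
Allowed range: 484.5 Ω to 535.5 Ω.
517.6 Ω lies inside that range.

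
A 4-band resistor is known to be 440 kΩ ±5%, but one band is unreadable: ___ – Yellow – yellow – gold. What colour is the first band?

440000 Ω = 44 × 10^4.
The first band gives digit 4 of the significand, and 4 is yellow.

yellow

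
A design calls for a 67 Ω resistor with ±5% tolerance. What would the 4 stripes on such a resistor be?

67 Ω = 67 × 10^0.
6 → blue
7 → violet
Multiplier 10^0 → black.
±5% tolerance → gold.

blue, violet, black, gold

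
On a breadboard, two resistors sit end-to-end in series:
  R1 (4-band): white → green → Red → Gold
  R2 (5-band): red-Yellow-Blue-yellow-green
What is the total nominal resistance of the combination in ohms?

R1: white, green → 95; red ×10^2 → 9500 Ω.
R2: red, yellow, blue → 246; yellow ×10^4 → 2460000 Ω.
Series: 9500 + 2460000 = 2469500 Ω.

2469500 Ω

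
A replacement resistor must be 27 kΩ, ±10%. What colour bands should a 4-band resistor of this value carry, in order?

27000 Ω = 27 × 10^3.
2 → red
7 → violet
Multiplier 10^3 → orange.
±10% tolerance → silver.

red, violet, orange, silver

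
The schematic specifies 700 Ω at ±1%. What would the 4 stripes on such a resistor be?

700 Ω = 70 × 10^1.
7 → violet
0 → black
Multiplier 10^1 → brown.
±1% tolerance → brown.

violet, black, brown, brown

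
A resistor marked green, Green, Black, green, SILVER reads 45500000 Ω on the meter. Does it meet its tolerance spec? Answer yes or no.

no

Green → 5 (first significant figure)
Green → 5 (second significant figure)
Black → 0 (third significant figure)
Green → ×10^5 multiplier
Silver → ±10% tolerance
550 × 100000 = 55000000 Ω
Allowed range: 49500000 Ω to 60500000 Ω.
45500000 Ω lies outside that range.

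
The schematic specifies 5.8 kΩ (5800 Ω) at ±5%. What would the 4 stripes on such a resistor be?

green, grey, red, gold

5800 Ω = 58 × 10^2.
5 → green
8 → grey
Multiplier 10^2 → red.
±5% tolerance → gold.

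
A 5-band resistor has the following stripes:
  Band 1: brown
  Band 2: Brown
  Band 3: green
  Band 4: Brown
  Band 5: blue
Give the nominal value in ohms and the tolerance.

1150 Ω ±0.25%

Brown → 1 (first significant figure)
Brown → 1 (second significant figure)
Green → 5 (third significant figure)
Brown → ×10 multiplier
Blue → ±0.25% tolerance
115 × 10 = 1150 Ω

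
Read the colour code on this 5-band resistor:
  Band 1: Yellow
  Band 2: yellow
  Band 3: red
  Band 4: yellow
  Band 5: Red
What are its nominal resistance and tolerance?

4420000 Ω ±2%

Yellow → 4 (first significant figure)
Yellow → 4 (second significant figure)
Red → 2 (third significant figure)
Yellow → ×10^4 multiplier
Red → ±2% tolerance
442 × 10000 = 4420000 Ω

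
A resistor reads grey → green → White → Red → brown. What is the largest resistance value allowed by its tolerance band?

Grey → 8 (first significant figure)
Green → 5 (second significant figure)
White → 9 (third significant figure)
Red → ×10^2 multiplier
Brown → ±1% tolerance
859 × 100 = 85900 Ω
Largest = 85900 × (1 + 1/100) = 86759 Ω.

86759 Ω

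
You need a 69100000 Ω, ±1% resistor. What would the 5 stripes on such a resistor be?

69100000 Ω = 691 × 10^5.
6 → blue
9 → white
1 → brown
Multiplier 10^5 → green.
±1% tolerance → brown.

blue, white, brown, green, brown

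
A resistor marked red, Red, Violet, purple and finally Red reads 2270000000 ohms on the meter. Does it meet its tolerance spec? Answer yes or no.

yes

Red → 2 (first significant figure)
Red → 2 (second significant figure)
Violet → 7 (third significant figure)
Violet → ×10^7 multiplier
Red → ±2% tolerance
227 × 10000000 = 2270000000 Ω
Allowed range: 2224600000 Ω to 2315400000 Ω.
2270000000 ohms lies inside that range.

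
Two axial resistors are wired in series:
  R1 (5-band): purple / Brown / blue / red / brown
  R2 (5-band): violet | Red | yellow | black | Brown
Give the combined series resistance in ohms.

72324 Ω

R1: violet, brown, blue → 716; red ×10^2 → 71600 Ω.
R2: violet, red, yellow → 724; black ×1 → 724 Ω.
Series: 71600 + 724 = 72324 Ω.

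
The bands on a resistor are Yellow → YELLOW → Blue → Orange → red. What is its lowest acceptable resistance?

437080 Ω

Yellow → 4 (first significant figure)
Yellow → 4 (second significant figure)
Blue → 6 (third significant figure)
Orange → ×10^3 multiplier
Red → ±2% tolerance
446 × 1000 = 446000 Ω
Lowest = 446000 × (1 − 2/100) = 437080 Ω.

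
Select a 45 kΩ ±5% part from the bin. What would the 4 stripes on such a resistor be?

yellow, green, orange, gold

45000 Ω = 45 × 10^3.
4 → yellow
5 → green
Multiplier 10^3 → orange.
±5% tolerance → gold.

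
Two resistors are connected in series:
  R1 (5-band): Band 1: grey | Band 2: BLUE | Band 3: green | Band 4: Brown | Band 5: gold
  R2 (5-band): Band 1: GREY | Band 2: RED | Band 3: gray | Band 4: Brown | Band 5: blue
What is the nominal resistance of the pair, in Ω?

16930 Ω

R1: grey, blue, green → 865; brown ×10 → 8650 Ω.
R2: grey, red, grey → 828; brown ×10 → 8280 Ω.
Series: 8650 + 8280 = 16930 Ω.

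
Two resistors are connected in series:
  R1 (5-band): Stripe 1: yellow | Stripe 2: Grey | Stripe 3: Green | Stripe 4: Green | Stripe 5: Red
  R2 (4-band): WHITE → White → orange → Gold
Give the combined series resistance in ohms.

48599000 Ω

R1: yellow, grey, green → 485; green ×10^5 → 48500000 Ω.
R2: white, white → 99; orange ×10^3 → 99000 Ω.
Series: 48500000 + 99000 = 48599000 Ω.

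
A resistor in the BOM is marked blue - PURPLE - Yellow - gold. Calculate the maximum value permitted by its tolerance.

703500 Ω

Blue → 6 (first significant figure)
Violet → 7 (second significant figure)
Yellow → ×10^4 multiplier
Gold → ±5% tolerance
67 × 10000 = 670000 Ω
Maximum = 670000 × (1 + 5/100) = 703500 Ω.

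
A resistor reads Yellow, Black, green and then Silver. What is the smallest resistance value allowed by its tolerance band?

3600000 Ω

Yellow → 4 (first significant figure)
Black → 0 (second significant figure)
Green → ×10^5 multiplier
Silver → ±10% tolerance
40 × 100000 = 4000000 Ω
Smallest = 4000000 × (1 − 10/100) = 3600000 Ω.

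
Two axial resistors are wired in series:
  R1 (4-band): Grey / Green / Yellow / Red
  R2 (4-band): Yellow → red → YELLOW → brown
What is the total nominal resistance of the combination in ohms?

1270000 Ω

R1: grey, green → 85; yellow ×10^4 → 850000 Ω.
R2: yellow, red → 42; yellow ×10^4 → 420000 Ω.
Series: 850000 + 420000 = 1270000 Ω.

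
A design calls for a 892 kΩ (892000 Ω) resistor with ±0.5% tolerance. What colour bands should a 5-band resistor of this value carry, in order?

892000 Ω = 892 × 10^3.
8 → grey
9 → white
2 → red
Multiplier 10^3 → orange.
±0.5% tolerance → green.

grey, white, red, orange, green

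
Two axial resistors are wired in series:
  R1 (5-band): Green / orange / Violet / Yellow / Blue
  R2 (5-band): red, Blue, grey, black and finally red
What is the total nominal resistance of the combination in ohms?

5370268 Ω

R1: green, orange, violet → 537; yellow ×10^4 → 5370000 Ω.
R2: red, blue, grey → 268; black ×1 → 268 Ω.
Series: 5370000 + 268 = 5370268 Ω.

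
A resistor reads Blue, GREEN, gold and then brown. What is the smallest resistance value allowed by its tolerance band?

6.435 Ω

Blue → 6 (first significant figure)
Green → 5 (second significant figure)
Gold → ×0.1 multiplier
Brown → ±1% tolerance
65 × 0.1 = 6.5 Ω
Smallest = 6.5 × (1 − 1/100) = 6.435 Ω.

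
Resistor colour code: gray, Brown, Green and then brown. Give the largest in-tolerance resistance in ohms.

8181000 Ω

Grey → 8 (first significant figure)
Brown → 1 (second significant figure)
Green → ×10^5 multiplier
Brown → ±1% tolerance
81 × 100000 = 8100000 Ω
Largest = 8100000 × (1 + 1/100) = 8181000 Ω.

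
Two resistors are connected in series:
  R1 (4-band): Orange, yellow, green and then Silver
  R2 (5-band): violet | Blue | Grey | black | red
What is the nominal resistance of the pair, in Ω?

3400768 Ω

R1: orange, yellow → 34; green ×10^5 → 3400000 Ω.
R2: violet, blue, grey → 768; black ×1 → 768 Ω.
Series: 3400000 + 768 = 3400768 Ω.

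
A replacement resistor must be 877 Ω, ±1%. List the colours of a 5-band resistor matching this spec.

grey, violet, violet, black, brown

877 Ω = 877 × 10^0.
8 → grey
7 → violet
7 → violet
Multiplier 10^0 → black.
±1% tolerance → brown.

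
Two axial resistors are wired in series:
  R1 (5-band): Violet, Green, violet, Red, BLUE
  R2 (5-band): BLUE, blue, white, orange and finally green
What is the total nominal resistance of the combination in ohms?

R1: violet, green, violet → 757; red ×10^2 → 75700 Ω.
R2: blue, blue, white → 669; orange ×10^3 → 669000 Ω.
Series: 75700 + 669000 = 744700 Ω.

744700 Ω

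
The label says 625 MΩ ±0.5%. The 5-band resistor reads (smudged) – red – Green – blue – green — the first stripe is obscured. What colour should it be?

625000000 Ω = 625 × 10^6.
The first band gives digit 6 of the significand, and 6 is blue.

blue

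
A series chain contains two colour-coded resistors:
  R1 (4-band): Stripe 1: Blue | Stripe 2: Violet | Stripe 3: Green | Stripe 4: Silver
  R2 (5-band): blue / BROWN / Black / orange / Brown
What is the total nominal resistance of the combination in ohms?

R1: blue, violet → 67; green ×10^5 → 6700000 Ω.
R2: blue, brown, black → 610; orange ×10^3 → 610000 Ω.
Series: 6700000 + 610000 = 7310000 Ω.

7310000 Ω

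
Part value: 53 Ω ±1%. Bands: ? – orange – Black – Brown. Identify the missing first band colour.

green

53 Ω = 53 × 10^0.
The first band gives digit 5 of the significand, and 5 is green.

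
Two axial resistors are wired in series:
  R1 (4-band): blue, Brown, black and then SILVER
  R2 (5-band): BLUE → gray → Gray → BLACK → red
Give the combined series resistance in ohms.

749 Ω

R1: blue, brown → 61; black ×1 → 61 Ω.
R2: blue, grey, grey → 688; black ×1 → 688 Ω.
Series: 61 + 688 = 749 Ω.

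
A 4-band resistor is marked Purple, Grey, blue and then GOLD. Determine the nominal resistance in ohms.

78000000 Ω

Violet → 7 (first significant figure)
Grey → 8 (second significant figure)
Blue → ×10^6 multiplier
78 × 1000000 = 78000000 Ω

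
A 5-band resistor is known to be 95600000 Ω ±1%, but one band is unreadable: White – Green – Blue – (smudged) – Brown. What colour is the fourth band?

green

95600000 Ω = 956 × 10^5.
The fourth band is the multiplier, 10^5, which is green.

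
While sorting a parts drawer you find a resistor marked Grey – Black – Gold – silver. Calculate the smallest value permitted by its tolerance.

Grey → 8 (first significant figure)
Black → 0 (second significant figure)
Gold → ×0.1 multiplier
Silver → ±10% tolerance
80 × 0.1 = 8 Ω
Smallest = 8 × (1 − 10/100) = 7.2 Ω.

7.2 Ω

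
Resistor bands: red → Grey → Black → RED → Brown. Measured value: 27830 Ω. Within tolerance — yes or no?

yes

Red → 2 (first significant figure)
Grey → 8 (second significant figure)
Black → 0 (third significant figure)
Red → ×10^2 multiplier
Brown → ±1% tolerance
280 × 100 = 28000 Ω
Allowed range: 27720 Ω to 28280 Ω.
27830 Ω lies inside that range.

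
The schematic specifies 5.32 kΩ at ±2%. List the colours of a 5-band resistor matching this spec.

5320 Ω = 532 × 10^1.
5 → green
3 → orange
2 → red
Multiplier 10^1 → brown.
±2% tolerance → red.

green, orange, red, brown, red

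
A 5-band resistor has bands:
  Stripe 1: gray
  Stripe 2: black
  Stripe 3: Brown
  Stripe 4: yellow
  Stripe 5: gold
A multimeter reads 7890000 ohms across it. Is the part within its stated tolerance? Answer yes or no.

Grey → 8 (first significant figure)
Black → 0 (second significant figure)
Brown → 1 (third significant figure)
Yellow → ×10^4 multiplier
Gold → ±5% tolerance
801 × 10000 = 8010000 Ω
Allowed range: 7609500 Ω to 8410500 Ω.
7890000 ohms lies inside that range.

yes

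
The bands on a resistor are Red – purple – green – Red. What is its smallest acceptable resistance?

2646000 Ω

Red → 2 (first significant figure)
Violet → 7 (second significant figure)
Green → ×10^5 multiplier
Red → ±2% tolerance
27 × 100000 = 2700000 Ω
Smallest = 2700000 × (1 − 2/100) = 2646000 Ω.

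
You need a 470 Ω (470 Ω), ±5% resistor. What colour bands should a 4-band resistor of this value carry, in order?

yellow, violet, brown, gold

470 Ω = 47 × 10^1.
4 → yellow
7 → violet
Multiplier 10^1 → brown.
±5% tolerance → gold.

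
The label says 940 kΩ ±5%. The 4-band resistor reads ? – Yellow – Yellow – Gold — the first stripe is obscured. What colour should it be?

white

940000 Ω = 94 × 10^4.
The first band gives digit 9 of the significand, and 9 is white.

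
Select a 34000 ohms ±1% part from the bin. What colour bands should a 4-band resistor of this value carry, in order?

orange, yellow, orange, brown

34000 Ω = 34 × 10^3.
3 → orange
4 → yellow
Multiplier 10^3 → orange.
±1% tolerance → brown.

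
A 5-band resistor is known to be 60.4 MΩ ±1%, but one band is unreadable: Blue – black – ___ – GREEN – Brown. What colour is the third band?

60400000 Ω = 604 × 10^5.
The third band gives digit 4 of the significand, and 4 is yellow.

yellow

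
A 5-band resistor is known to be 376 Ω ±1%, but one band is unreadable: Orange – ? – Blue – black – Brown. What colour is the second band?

376 Ω = 376 × 10^0.
The second band gives digit 7 of the significand, and 7 is violet.

violet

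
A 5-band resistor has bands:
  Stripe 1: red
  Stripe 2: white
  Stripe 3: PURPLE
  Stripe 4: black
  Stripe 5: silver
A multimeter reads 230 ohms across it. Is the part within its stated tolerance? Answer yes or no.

Red → 2 (first significant figure)
White → 9 (second significant figure)
Violet → 7 (third significant figure)
Black → ×1 multiplier
Silver → ±10% tolerance
297 × 1 = 297 Ω
Allowed range: 267.3 Ω to 326.7 Ω.
230 ohms lies outside that range.

no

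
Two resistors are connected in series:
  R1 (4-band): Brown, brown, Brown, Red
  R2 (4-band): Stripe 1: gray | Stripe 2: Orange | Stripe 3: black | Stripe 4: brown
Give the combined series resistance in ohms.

193 Ω

R1: brown, brown → 11; brown ×10 → 110 Ω.
R2: grey, orange → 83; black ×1 → 83 Ω.
Series: 110 + 83 = 193 Ω.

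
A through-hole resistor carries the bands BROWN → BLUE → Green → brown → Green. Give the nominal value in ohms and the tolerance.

1650 Ω ±0.5%

Brown → 1 (first significant figure)
Blue → 6 (second significant figure)
Green → 5 (third significant figure)
Brown → ×10 multiplier
Green → ±0.5% tolerance
165 × 10 = 1650 Ω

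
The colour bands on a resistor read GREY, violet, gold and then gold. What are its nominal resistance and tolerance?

8.7 Ω ±5%

Grey → 8 (first significant figure)
Violet → 7 (second significant figure)
Gold → ×0.1 multiplier
Gold → ±5% tolerance
87 × 0.1 = 8.7 Ω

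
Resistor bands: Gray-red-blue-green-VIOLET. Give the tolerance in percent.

±0.1%

The last band, violet, is the tolerance band.
Violet corresponds to ±0.1%.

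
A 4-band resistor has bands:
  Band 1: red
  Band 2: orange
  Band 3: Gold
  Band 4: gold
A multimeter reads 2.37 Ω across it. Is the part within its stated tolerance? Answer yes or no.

yes

Red → 2 (first significant figure)
Orange → 3 (second significant figure)
Gold → ×0.1 multiplier
Gold → ±5% tolerance
23 × 0.1 = 2.3 Ω
Allowed range: 2.185 Ω to 2.415 Ω.
2.37 Ω lies inside that range.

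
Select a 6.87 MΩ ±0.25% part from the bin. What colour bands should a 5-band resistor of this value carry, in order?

6870000 Ω = 687 × 10^4.
6 → blue
8 → grey
7 → violet
Multiplier 10^4 → yellow.
±0.25% tolerance → blue.

blue, grey, violet, yellow, blue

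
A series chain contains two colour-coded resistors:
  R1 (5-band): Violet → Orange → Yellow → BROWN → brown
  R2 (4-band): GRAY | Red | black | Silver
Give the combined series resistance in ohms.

R1: violet, orange, yellow → 734; brown ×10 → 7340 Ω.
R2: grey, red → 82; black ×1 → 82 Ω.
Series: 7340 + 82 = 7422 Ω.

7422 Ω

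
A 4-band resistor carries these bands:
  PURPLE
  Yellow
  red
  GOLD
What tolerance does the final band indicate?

The last band, gold, is the tolerance band.
Gold corresponds to ±5%.

±5%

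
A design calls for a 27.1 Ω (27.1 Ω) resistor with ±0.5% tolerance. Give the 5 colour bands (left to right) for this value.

27.1 Ω = 271 × 10^-1.
2 → red
7 → violet
1 → brown
Multiplier 10^-1 → gold.
±0.5% tolerance → green.

red, violet, brown, gold, green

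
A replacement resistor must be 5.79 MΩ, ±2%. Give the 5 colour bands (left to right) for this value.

5790000 Ω = 579 × 10^4.
5 → green
7 → violet
9 → white
Multiplier 10^4 → yellow.
±2% tolerance → red.

green, violet, white, yellow, red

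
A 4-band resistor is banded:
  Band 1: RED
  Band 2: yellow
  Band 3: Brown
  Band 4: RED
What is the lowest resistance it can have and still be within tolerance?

Red → 2 (first significant figure)
Yellow → 4 (second significant figure)
Brown → ×10 multiplier
Red → ±2% tolerance
24 × 10 = 240 Ω
Lowest = 240 × (1 − 2/100) = 235.2 Ω.

235.2 Ω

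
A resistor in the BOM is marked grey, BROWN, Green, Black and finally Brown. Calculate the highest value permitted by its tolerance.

Grey → 8 (first significant figure)
Brown → 1 (second significant figure)
Green → 5 (third significant figure)
Black → ×1 multiplier
Brown → ±1% tolerance
815 × 1 = 815 Ω
Highest = 815 × (1 + 1/100) = 823.15 Ω.

823.15 Ω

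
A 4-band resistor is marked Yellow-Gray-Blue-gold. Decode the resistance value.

Yellow → 4 (first significant figure)
Grey → 8 (second significant figure)
Blue → ×10^6 multiplier
48 × 1000000 = 48000000 Ω

48000000 Ω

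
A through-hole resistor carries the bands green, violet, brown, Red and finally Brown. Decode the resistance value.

57100 Ω

Green → 5 (first significant figure)
Violet → 7 (second significant figure)
Brown → 1 (third significant figure)
Red → ×10^2 multiplier
571 × 100 = 57100 Ω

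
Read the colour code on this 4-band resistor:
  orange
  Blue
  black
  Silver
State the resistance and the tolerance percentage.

Orange → 3 (first significant figure)
Blue → 6 (second significant figure)
Black → ×1 multiplier
Silver → ±10% tolerance
36 × 1 = 36 Ω

36 Ω ±10%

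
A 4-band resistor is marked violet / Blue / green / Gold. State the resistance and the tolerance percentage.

Violet → 7 (first significant figure)
Blue → 6 (second significant figure)
Green → ×10^5 multiplier
Gold → ±5% tolerance
76 × 100000 = 7600000 Ω

7600000 Ω ±5%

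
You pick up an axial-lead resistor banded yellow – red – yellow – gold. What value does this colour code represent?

420000 Ω

Yellow → 4 (first significant figure)
Red → 2 (second significant figure)
Yellow → ×10^4 multiplier
42 × 10000 = 420000 Ω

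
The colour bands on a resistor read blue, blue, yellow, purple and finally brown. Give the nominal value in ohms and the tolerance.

Blue → 6 (first significant figure)
Blue → 6 (second significant figure)
Yellow → 4 (third significant figure)
Violet → ×10^7 multiplier
Brown → ±1% tolerance
664 × 10000000 = 6640000000 Ω

6640000000 Ω ±1%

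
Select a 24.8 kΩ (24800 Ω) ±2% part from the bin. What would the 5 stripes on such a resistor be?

24800 Ω = 248 × 10^2.
2 → red
4 → yellow
8 → grey
Multiplier 10^2 → red.
±2% tolerance → red.

red, yellow, grey, red, red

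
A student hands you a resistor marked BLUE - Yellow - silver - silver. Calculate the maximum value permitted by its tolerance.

Blue → 6 (first significant figure)
Yellow → 4 (second significant figure)
Silver → ×0.01 multiplier
Silver → ±10% tolerance
64 × 0.01 = 0.64 Ω
Maximum = 0.64 × (1 + 10/100) = 0.704 Ω.

0.704 Ω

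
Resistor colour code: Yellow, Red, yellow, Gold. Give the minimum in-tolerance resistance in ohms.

399000 Ω

Yellow → 4 (first significant figure)
Red → 2 (second significant figure)
Yellow → ×10^4 multiplier
Gold → ±5% tolerance
42 × 10000 = 420000 Ω
Minimum = 420000 × (1 − 5/100) = 399000 Ω.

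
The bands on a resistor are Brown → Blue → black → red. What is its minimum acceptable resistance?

Brown → 1 (first significant figure)
Blue → 6 (second significant figure)
Black → ×1 multiplier
Red → ±2% tolerance
16 × 1 = 16 Ω
Minimum = 16 × (1 − 2/100) = 15.68 Ω.

15.68 Ω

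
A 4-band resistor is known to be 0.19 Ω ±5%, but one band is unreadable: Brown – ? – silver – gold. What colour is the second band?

white

0.19 Ω = 19 × 10^-2.
The second band gives digit 9 of the significand, and 9 is white.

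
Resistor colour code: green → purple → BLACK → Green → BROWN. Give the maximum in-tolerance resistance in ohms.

Green → 5 (first significant figure)
Violet → 7 (second significant figure)
Black → 0 (third significant figure)
Green → ×10^5 multiplier
Brown → ±1% tolerance
570 × 100000 = 57000000 Ω
Maximum = 57000000 × (1 + 1/100) = 57570000 Ω.

57570000 Ω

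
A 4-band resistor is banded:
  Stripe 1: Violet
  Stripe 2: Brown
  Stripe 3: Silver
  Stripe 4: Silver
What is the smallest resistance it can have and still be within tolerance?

Violet → 7 (first significant figure)
Brown → 1 (second significant figure)
Silver → ×0.01 multiplier
Silver → ±10% tolerance
71 × 0.01 = 0.71 Ω
Smallest = 0.71 × (1 − 10/100) = 0.639 Ω.

0.639 Ω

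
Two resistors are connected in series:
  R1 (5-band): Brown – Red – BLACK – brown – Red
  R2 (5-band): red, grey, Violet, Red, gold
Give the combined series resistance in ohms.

29900 Ω

R1: brown, red, black → 120; brown ×10 → 1200 Ω.
R2: red, grey, violet → 287; red ×10^2 → 28700 Ω.
Series: 1200 + 28700 = 29900 Ω.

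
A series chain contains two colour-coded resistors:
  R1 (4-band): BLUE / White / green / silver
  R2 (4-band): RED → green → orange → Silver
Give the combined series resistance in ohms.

6925000 Ω

R1: blue, white → 69; green ×10^5 → 6900000 Ω.
R2: red, green → 25; orange ×10^3 → 25000 Ω.
Series: 6900000 + 25000 = 6925000 Ω.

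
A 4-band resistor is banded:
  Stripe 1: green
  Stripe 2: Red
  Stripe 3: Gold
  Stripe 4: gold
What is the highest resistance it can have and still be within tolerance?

5.46 Ω

Green → 5 (first significant figure)
Red → 2 (second significant figure)
Gold → ×0.1 multiplier
Gold → ±5% tolerance
52 × 0.1 = 5.2 Ω
Highest = 5.2 × (1 + 5/100) = 5.46 Ω.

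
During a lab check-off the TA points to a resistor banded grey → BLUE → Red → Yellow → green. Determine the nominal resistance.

8620000 Ω

Grey → 8 (first significant figure)
Blue → 6 (second significant figure)
Red → 2 (third significant figure)
Yellow → ×10^4 multiplier
862 × 10000 = 8620000 Ω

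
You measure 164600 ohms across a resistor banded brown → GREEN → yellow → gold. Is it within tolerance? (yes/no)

no

Brown → 1 (first significant figure)
Green → 5 (second significant figure)
Yellow → ×10^4 multiplier
Gold → ±5% tolerance
15 × 10000 = 150000 Ω
Allowed range: 142500 Ω to 157500 Ω.
164600 ohms lies outside that range.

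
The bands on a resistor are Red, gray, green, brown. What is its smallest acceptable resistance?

Red → 2 (first significant figure)
Grey → 8 (second significant figure)
Green → ×10^5 multiplier
Brown → ±1% tolerance
28 × 100000 = 2800000 Ω
Smallest = 2800000 × (1 − 1/100) = 2772000 Ω.

2772000 Ω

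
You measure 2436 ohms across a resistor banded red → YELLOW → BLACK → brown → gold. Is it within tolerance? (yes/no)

Red → 2 (first significant figure)
Yellow → 4 (second significant figure)
Black → 0 (third significant figure)
Brown → ×10 multiplier
Gold → ±5% tolerance
240 × 10 = 2400 Ω
Allowed range: 2280 Ω to 2520 Ω.
2436 ohms lies inside that range.

yes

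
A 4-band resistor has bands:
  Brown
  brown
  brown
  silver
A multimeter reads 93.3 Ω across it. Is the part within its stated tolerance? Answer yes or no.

Brown → 1 (first significant figure)
Brown → 1 (second significant figure)
Brown → ×10 multiplier
Silver → ±10% tolerance
11 × 10 = 110 Ω
Allowed range: 99 Ω to 121 Ω.
93.3 Ω lies outside that range.

no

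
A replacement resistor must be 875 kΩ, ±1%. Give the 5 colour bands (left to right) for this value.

grey, violet, green, orange, brown

875000 Ω = 875 × 10^3.
8 → grey
7 → violet
5 → green
Multiplier 10^3 → orange.
±1% tolerance → brown.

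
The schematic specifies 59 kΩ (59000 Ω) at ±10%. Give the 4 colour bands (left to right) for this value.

59000 Ω = 59 × 10^3.
5 → green
9 → white
Multiplier 10^3 → orange.
±10% tolerance → silver.

green, white, orange, silver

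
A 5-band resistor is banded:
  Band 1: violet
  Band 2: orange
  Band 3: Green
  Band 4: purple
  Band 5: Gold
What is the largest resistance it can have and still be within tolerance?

7717500000 Ω

Violet → 7 (first significant figure)
Orange → 3 (second significant figure)
Green → 5 (third significant figure)
Violet → ×10^7 multiplier
Gold → ±5% tolerance
735 × 10000000 = 7350000000 Ω
Largest = 7350000000 × (1 + 5/100) = 7717500000 Ω.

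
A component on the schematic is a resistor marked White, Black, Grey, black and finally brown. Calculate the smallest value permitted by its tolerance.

898.92 Ω

White → 9 (first significant figure)
Black → 0 (second significant figure)
Grey → 8 (third significant figure)
Black → ×1 multiplier
Brown → ±1% tolerance
908 × 1 = 908 Ω
Smallest = 908 × (1 − 1/100) = 898.92 Ω.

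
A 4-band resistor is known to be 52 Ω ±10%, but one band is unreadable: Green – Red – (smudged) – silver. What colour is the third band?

52 Ω = 52 × 10^0.
The third band is the multiplier, 10^0, which is black.

black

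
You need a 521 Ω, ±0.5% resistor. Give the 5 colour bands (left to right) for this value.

green, red, brown, black, green

521 Ω = 521 × 10^0.
5 → green
2 → red
1 → brown
Multiplier 10^0 → black.
±0.5% tolerance → green.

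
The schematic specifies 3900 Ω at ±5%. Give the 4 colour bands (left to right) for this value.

3900 Ω = 39 × 10^2.
3 → orange
9 → white
Multiplier 10^2 → red.
±5% tolerance → gold.

orange, white, red, gold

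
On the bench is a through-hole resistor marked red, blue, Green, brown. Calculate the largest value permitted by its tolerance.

Red → 2 (first significant figure)
Blue → 6 (second significant figure)
Green → ×10^5 multiplier
Brown → ±1% tolerance
26 × 100000 = 2600000 Ω
Largest = 2600000 × (1 + 1/100) = 2626000 Ω.

2626000 Ω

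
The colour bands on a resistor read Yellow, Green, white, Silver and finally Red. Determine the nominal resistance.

4.59 Ω

Yellow → 4 (first significant figure)
Green → 5 (second significant figure)
White → 9 (third significant figure)
Silver → ×0.01 multiplier
459 × 0.01 = 4.59 Ω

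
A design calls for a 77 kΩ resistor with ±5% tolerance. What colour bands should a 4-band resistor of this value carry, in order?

violet, violet, orange, gold

77000 Ω = 77 × 10^3.
7 → violet
7 → violet
Multiplier 10^3 → orange.
±5% tolerance → gold.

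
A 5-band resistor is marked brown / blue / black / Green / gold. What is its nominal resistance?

16000000 Ω

Brown → 1 (first significant figure)
Blue → 6 (second significant figure)
Black → 0 (third significant figure)
Green → ×10^5 multiplier
160 × 100000 = 16000000 Ω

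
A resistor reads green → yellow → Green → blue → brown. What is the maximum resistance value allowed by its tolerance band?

Green → 5 (first significant figure)
Yellow → 4 (second significant figure)
Green → 5 (third significant figure)
Blue → ×10^6 multiplier
Brown → ±1% tolerance
545 × 1000000 = 545000000 Ω
Maximum = 545000000 × (1 + 1/100) = 550450000 Ω.

550450000 Ω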